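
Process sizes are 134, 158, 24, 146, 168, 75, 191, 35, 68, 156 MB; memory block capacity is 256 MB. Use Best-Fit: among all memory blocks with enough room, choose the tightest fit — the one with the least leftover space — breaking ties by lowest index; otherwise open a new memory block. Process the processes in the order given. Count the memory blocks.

6 memory blocks

memory block 1: place 134 MB, 122 MB left
memory block 2: place 158 MB, 98 MB left
memory block 2: place 24 MB, 74 MB left
memory block 3: place 146 MB, 110 MB left
memory block 4: place 168 MB, 88 MB left
memory block 4: place 75 MB, 13 MB left
memory block 5: place 191 MB, 65 MB left
memory block 5: place 35 MB, 30 MB left
memory block 2: place 68 MB, 6 MB left
memory block 6: place 156 MB, 100 MB left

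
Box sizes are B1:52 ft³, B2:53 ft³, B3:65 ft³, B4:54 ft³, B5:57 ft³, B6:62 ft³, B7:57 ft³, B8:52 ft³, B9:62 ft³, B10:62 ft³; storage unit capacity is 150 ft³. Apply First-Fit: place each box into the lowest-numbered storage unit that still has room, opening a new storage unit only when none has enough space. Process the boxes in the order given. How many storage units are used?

5

Put B1 (52 ft³) in storage unit 1; 98 ft³ remain.
Put B2 (53 ft³) in storage unit 1; 45 ft³ remain.
Put B3 (65 ft³) in storage unit 2; 85 ft³ remain.
Put B4 (54 ft³) in storage unit 2; 31 ft³ remain.
Put B5 (57 ft³) in storage unit 3; 93 ft³ remain.
Put B6 (62 ft³) in storage unit 3; 31 ft³ remain.
Put B7 (57 ft³) in storage unit 4; 93 ft³ remain.
Put B8 (52 ft³) in storage unit 4; 41 ft³ remain.
Put B9 (62 ft³) in storage unit 5; 88 ft³ remain.
Put B10 (62 ft³) in storage unit 5; 26 ft³ remain.
Final storage units: [52,53] [65,54] [57,62] [57,52] [62,62].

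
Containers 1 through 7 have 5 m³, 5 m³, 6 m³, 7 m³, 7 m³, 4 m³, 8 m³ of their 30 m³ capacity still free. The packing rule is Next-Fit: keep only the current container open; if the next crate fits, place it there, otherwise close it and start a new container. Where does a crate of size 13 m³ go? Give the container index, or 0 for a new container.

0

Next-Fit only looks at container 7, which has 8 m³ free.
13 m³ does not fit, so a new container is opened.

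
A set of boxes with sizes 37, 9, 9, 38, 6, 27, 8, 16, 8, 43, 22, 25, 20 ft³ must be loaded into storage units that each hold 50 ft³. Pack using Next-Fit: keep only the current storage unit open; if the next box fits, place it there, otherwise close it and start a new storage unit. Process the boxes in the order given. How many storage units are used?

7 storage units

37 ft³ → storage unit 1 (remaining 13 ft³)
9 ft³ → storage unit 1 (remaining 4 ft³)
9 ft³ → storage unit 2 (remaining 41 ft³)
38 ft³ → storage unit 2 (remaining 3 ft³)
6 ft³ → storage unit 3 (remaining 44 ft³)
27 ft³ → storage unit 3 (remaining 17 ft³)
8 ft³ → storage unit 3 (remaining 9 ft³)
16 ft³ → storage unit 4 (remaining 34 ft³)
8 ft³ → storage unit 4 (remaining 26 ft³)
43 ft³ → storage unit 5 (remaining 7 ft³)
22 ft³ → storage unit 6 (remaining 28 ft³)
25 ft³ → storage unit 6 (remaining 3 ft³)
20 ft³ → storage unit 7 (remaining 30 ft³)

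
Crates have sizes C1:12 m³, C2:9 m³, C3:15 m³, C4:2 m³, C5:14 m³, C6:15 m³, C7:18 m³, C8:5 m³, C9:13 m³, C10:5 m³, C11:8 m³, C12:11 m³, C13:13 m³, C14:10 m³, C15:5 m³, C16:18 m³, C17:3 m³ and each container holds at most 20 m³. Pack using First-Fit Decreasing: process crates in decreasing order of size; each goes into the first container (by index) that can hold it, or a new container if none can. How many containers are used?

10

Sorted descending: 18, 18, 15, 15, 14, 13, 13, 12, 11, 10, 9, 8, 5, 5, 5, 3, 2.
container 1: place 18 m³, 2 m³ left
container 2: place 18 m³, 2 m³ left
container 3: place 15 m³, 5 m³ left
container 4: place 15 m³, 5 m³ left
container 5: place 14 m³, 6 m³ left
container 6: place 13 m³, 7 m³ left
container 7: place 13 m³, 7 m³ left
container 8: place 12 m³, 8 m³ left
container 9: place 11 m³, 9 m³ left
container 10: place 10 m³, 10 m³ left
container 9: place 9 m³, 0 m³ left
container 8: place 8 m³, 0 m³ left
container 3: place 5 m³, 0 m³ left
container 4: place 5 m³, 0 m³ left
container 5: place 5 m³, 1 m³ left
container 6: place 3 m³, 4 m³ left
container 1: place 2 m³, 0 m³ left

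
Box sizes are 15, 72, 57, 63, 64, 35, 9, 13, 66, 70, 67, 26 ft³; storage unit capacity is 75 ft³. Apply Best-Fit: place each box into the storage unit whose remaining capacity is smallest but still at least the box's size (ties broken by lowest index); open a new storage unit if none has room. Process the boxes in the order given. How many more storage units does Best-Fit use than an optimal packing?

0

Best-Fit: [15,57] [72] [63] [64,9] [35,13,26] [66] [70] [67] → 8 storage units.
Total size 557 ft³; any packing needs at least ⌈557/75⌉ = 8 storage units.
So 8 is already optimal.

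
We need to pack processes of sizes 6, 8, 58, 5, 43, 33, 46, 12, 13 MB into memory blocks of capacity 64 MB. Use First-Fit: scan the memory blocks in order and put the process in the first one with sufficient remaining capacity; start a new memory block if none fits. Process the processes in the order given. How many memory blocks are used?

4 memory blocks

Put 6 MB in memory block 1; 58 MB remain.
Put 8 MB in memory block 1; 50 MB remain.
Put 58 MB in memory block 2; 6 MB remain.
Put 5 MB in memory block 1; 45 MB remain.
Put 43 MB in memory block 1; 2 MB remain.
Put 33 MB in memory block 3; 31 MB remain.
Put 46 MB in memory block 4; 18 MB remain.
Put 12 MB in memory block 3; 19 MB remain.
Put 13 MB in memory block 3; 6 MB remain.
Final memory blocks: [6,8,5,43] [58] [33,12,13] [46].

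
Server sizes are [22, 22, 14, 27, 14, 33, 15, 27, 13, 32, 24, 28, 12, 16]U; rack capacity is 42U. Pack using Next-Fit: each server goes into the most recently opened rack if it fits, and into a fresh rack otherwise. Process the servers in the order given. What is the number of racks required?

Put 22U in rack 1; 20U remain.
Put 22U in rack 2; 20U remain.
Put 14U in rack 2; 6U remain.
Put 27U in rack 3; 15U remain.
Put 14U in rack 3; 1U remain.
Put 33U in rack 4; 9U remain.
Put 15U in rack 5; 27U remain.
Put 27U in rack 5; 0U remain.
Put 13U in rack 6; 29U remain.
Put 32U in rack 7; 10U remain.
Put 24U in rack 8; 18U remain.
Put 28U in rack 9; 14U remain.
Put 12U in rack 9; 2U remain.
Put 16U in rack 10; 26U remain.
Final racks: [22] [22,14] [27,14] [33] [15,27] [13] [32] [24] [28,12] [16].

10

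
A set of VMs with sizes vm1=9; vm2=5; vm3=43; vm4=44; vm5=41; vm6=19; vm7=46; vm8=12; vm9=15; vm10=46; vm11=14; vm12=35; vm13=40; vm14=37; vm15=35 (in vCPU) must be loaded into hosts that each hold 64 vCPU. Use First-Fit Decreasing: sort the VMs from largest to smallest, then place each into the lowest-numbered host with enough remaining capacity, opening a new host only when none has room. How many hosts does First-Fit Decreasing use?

Sorted descending: 46, 46, 44, 43, 41, 40, 37, 35, 35, 19, 15, 14, 12, 9, 5.
Put 46 vCPU in host 1; 18 vCPU remain.
Put 46 vCPU in host 2; 18 vCPU remain.
Put 44 vCPU in host 3; 20 vCPU remain.
Put 43 vCPU in host 4; 21 vCPU remain.
Put 41 vCPU in host 5; 23 vCPU remain.
Put 40 vCPU in host 6; 24 vCPU remain.
Put 37 vCPU in host 7; 27 vCPU remain.
Put 35 vCPU in host 8; 29 vCPU remain.
Put 35 vCPU in host 9; 29 vCPU remain.
Put 19 vCPU in host 3; 1 vCPU remain.
Put 15 vCPU in host 1; 3 vCPU remain.
Put 14 vCPU in host 2; 4 vCPU remain.
Put 12 vCPU in host 4; 9 vCPU remain.
Put 9 vCPU in host 4; 0 vCPU remain.
Put 5 vCPU in host 5; 18 vCPU remain.

9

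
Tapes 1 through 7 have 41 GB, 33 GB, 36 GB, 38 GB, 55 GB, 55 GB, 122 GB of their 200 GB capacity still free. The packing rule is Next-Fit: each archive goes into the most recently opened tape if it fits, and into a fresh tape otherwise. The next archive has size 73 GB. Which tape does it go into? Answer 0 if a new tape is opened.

7

Next-Fit only looks at tape 7, which has 122 GB free.
73 GB fits there.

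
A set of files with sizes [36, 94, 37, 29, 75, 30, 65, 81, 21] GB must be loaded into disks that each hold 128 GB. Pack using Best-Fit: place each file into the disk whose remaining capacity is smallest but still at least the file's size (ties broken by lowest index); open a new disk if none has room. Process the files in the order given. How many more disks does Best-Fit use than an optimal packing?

Best-Fit: [36,37] [94,29] [75,30,21] [65] [81] → 5 disks.
Total size 468 GB; any packing needs at least ⌈468/128⌉ = 4 disks.
An optimal packing achieves that bound: [94,30] [81,37] [75,36] [65,29,21] → 4 disks.
Excess: 5 − 4 = 1.

1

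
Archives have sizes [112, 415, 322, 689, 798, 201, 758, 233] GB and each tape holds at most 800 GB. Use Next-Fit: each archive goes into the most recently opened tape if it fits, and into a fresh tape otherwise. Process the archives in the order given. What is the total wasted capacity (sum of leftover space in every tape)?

2072

tape 1: place 112 GB, 688 GB left
tape 1: place 415 GB, 273 GB left
tape 2: place 322 GB, 478 GB left
tape 3: place 689 GB, 111 GB left
tape 4: place 798 GB, 2 GB left
tape 5: place 201 GB, 599 GB left
tape 6: place 758 GB, 42 GB left
tape 7: place 233 GB, 567 GB left
7 tapes × 800 GB = 5600 GB; used 3528 GB; unused 2072 GB.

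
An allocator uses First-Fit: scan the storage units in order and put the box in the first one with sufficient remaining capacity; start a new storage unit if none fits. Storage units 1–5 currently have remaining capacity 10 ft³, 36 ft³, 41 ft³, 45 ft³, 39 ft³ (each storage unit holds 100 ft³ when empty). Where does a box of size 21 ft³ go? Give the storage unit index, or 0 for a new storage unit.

Storage units with room: storage unit 2 (36 ft³), storage unit 3 (41 ft³), storage unit 4 (45 ft³), storage unit 5 (39 ft³).
The first with room is storage unit 2.

2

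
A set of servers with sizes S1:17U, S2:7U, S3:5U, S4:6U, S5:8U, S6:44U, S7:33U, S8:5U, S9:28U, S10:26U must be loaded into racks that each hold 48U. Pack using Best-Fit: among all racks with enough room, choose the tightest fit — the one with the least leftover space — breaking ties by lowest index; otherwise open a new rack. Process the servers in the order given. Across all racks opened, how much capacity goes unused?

61

S1 (17U) → rack 1 (remaining 31U)
S2 (7U) → rack 1 (remaining 24U)
S3 (5U) → rack 1 (remaining 19U)
S4 (6U) → rack 1 (remaining 13U)
S5 (8U) → rack 1 (remaining 5U)
S6 (44U) → rack 2 (remaining 4U)
S7 (33U) → rack 3 (remaining 15U)
S8 (5U) → rack 1 (remaining 0U)
S9 (28U) → rack 4 (remaining 20U)
S10 (26U) → rack 5 (remaining 22U)
5 racks × 48U = 240U; used 179U; unused 61U.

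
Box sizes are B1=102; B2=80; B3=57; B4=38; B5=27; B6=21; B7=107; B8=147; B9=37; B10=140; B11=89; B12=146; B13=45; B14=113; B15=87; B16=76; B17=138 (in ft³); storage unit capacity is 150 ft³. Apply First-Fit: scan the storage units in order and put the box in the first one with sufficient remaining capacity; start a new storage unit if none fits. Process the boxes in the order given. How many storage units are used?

B1 (102 ft³) → storage unit 1 (remaining 48 ft³)
B2 (80 ft³) → storage unit 2 (remaining 70 ft³)
B3 (57 ft³) → storage unit 2 (remaining 13 ft³)
B4 (38 ft³) → storage unit 1 (remaining 10 ft³)
B5 (27 ft³) → storage unit 3 (remaining 123 ft³)
B6 (21 ft³) → storage unit 3 (remaining 102 ft³)
B7 (107 ft³) → storage unit 4 (remaining 43 ft³)
B8 (147 ft³) → storage unit 5 (remaining 3 ft³)
B9 (37 ft³) → storage unit 3 (remaining 65 ft³)
B10 (140 ft³) → storage unit 6 (remaining 10 ft³)
B11 (89 ft³) → storage unit 7 (remaining 61 ft³)
B12 (146 ft³) → storage unit 8 (remaining 4 ft³)
B13 (45 ft³) → storage unit 3 (remaining 20 ft³)
B14 (113 ft³) → storage unit 9 (remaining 37 ft³)
B15 (87 ft³) → storage unit 10 (remaining 63 ft³)
B16 (76 ft³) → storage unit 11 (remaining 74 ft³)
B17 (138 ft³) → storage unit 12 (remaining 12 ft³)
Final storage units: [102,38] [80,57] [27,21,37,45] [107] [147] [140] [89] [146] [113] [87] [76] [138].

12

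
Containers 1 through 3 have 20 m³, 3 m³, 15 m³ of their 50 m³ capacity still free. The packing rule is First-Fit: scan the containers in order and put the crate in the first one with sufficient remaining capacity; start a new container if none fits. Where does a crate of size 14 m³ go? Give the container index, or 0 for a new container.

Containers with room: container 1 (20 m³), container 3 (15 m³).
The first with room is container 1.

1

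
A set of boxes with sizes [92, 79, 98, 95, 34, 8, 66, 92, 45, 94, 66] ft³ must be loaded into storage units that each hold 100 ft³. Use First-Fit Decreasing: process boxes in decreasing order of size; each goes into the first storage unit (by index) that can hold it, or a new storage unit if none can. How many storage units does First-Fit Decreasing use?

Sorted descending: 98, 95, 94, 92, 92, 79, 66, 66, 45, 34, 8.
storage unit 1: place 98 ft³, 2 ft³ left
storage unit 2: place 95 ft³, 5 ft³ left
storage unit 3: place 94 ft³, 6 ft³ left
storage unit 4: place 92 ft³, 8 ft³ left
storage unit 5: place 92 ft³, 8 ft³ left
storage unit 6: place 79 ft³, 21 ft³ left
storage unit 7: place 66 ft³, 34 ft³ left
storage unit 8: place 66 ft³, 34 ft³ left
storage unit 9: place 45 ft³, 55 ft³ left
storage unit 7: place 34 ft³, 0 ft³ left
storage unit 4: place 8 ft³, 0 ft³ left
Final storage units: [98] [95] [94] [92,8] [92] [79] [66,34] [66] [45].

9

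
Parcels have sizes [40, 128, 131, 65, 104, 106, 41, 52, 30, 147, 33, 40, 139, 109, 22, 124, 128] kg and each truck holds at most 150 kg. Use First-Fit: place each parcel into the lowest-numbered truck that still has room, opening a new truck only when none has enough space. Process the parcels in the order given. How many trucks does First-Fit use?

11 trucks

40 kg → truck 1 (remaining 110 kg)
128 kg → truck 2 (remaining 22 kg)
131 kg → truck 3 (remaining 19 kg)
65 kg → truck 1 (remaining 45 kg)
104 kg → truck 4 (remaining 46 kg)
106 kg → truck 5 (remaining 44 kg)
41 kg → truck 1 (remaining 4 kg)
52 kg → truck 6 (remaining 98 kg)
30 kg → truck 4 (remaining 16 kg)
147 kg → truck 7 (remaining 3 kg)
33 kg → truck 5 (remaining 11 kg)
40 kg → truck 6 (remaining 58 kg)
139 kg → truck 8 (remaining 11 kg)
109 kg → truck 9 (remaining 41 kg)
22 kg → truck 2 (remaining 0 kg)
124 kg → truck 10 (remaining 26 kg)
128 kg → truck 11 (remaining 22 kg)
Final trucks: [40,65,41] [128,22] [131] [104,30] [106,33] [52,40] [147] [139] [109] [124] [128].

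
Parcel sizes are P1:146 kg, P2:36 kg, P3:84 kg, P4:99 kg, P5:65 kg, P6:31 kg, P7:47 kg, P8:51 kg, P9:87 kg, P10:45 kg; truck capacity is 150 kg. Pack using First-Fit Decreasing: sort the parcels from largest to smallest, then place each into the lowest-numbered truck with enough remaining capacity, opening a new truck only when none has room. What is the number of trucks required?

5 trucks

Sorted descending: 146, 99, 87, 84, 65, 51, 47, 45, 36, 31.
146 kg → truck 1 (remaining 4 kg)
99 kg → truck 2 (remaining 51 kg)
87 kg → truck 3 (remaining 63 kg)
84 kg → truck 4 (remaining 66 kg)
65 kg → truck 4 (remaining 1 kg)
51 kg → truck 2 (remaining 0 kg)
47 kg → truck 3 (remaining 16 kg)
45 kg → truck 5 (remaining 105 kg)
36 kg → truck 5 (remaining 69 kg)
31 kg → truck 5 (remaining 38 kg)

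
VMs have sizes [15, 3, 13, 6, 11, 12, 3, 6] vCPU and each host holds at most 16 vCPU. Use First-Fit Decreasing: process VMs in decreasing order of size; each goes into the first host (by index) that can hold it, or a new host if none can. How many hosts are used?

Sorted descending: 15, 13, 12, 11, 6, 6, 3, 3.
15 vCPU → host 1 (remaining 1 vCPU)
13 vCPU → host 2 (remaining 3 vCPU)
12 vCPU → host 3 (remaining 4 vCPU)
11 vCPU → host 4 (remaining 5 vCPU)
6 vCPU → host 5 (remaining 10 vCPU)
6 vCPU → host 5 (remaining 4 vCPU)
3 vCPU → host 2 (remaining 0 vCPU)
3 vCPU → host 3 (remaining 1 vCPU)

5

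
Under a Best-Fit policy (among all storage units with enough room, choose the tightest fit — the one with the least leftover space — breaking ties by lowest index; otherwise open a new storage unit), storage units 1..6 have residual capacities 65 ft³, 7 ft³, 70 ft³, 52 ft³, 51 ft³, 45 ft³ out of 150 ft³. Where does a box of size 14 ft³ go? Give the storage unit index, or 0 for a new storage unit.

6

Storage units with room: storage unit 1 (65 ft³), storage unit 3 (70 ft³), storage unit 4 (52 ft³), storage unit 5 (51 ft³), storage unit 6 (45 ft³).
Tightest fit is storage unit 6 with 45 ft³ free.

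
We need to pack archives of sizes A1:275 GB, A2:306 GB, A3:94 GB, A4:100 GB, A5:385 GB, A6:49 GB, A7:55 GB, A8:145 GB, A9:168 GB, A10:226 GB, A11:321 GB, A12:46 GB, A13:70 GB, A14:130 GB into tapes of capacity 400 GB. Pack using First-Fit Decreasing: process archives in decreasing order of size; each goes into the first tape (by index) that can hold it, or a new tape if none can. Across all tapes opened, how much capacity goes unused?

Sorted descending: 385, 321, 306, 275, 226, 168, 145, 130, 100, 94, 70, 55, 49, 46.
Put 385 GB in tape 1; 15 GB remain.
Put 321 GB in tape 2; 79 GB remain.
Put 306 GB in tape 3; 94 GB remain.
Put 275 GB in tape 4; 125 GB remain.
Put 226 GB in tape 5; 174 GB remain.
Put 168 GB in tape 5; 6 GB remain.
Put 145 GB in tape 6; 255 GB remain.
Put 130 GB in tape 6; 125 GB remain.
Put 100 GB in tape 4; 25 GB remain.
Put 94 GB in tape 3; 0 GB remain.
Put 70 GB in tape 2; 9 GB remain.
Put 55 GB in tape 6; 70 GB remain.
Put 49 GB in tape 6; 21 GB remain.
Put 46 GB in tape 7; 354 GB remain.
7 tapes × 400 GB = 2800 GB; used 2370 GB; unused 430 GB.

430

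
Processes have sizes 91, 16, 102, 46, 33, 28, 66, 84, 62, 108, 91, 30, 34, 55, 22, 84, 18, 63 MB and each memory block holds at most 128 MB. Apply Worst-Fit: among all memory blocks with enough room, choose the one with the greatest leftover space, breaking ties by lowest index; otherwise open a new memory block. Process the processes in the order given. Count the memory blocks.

10 memory blocks

memory block 1: place 91 MB, 37 MB left
memory block 1: place 16 MB, 21 MB left
memory block 2: place 102 MB, 26 MB left
memory block 3: place 46 MB, 82 MB left
memory block 3: place 33 MB, 49 MB left
memory block 3: place 28 MB, 21 MB left
memory block 4: place 66 MB, 62 MB left
memory block 5: place 84 MB, 44 MB left
memory block 4: place 62 MB, 0 MB left
memory block 6: place 108 MB, 20 MB left
memory block 7: place 91 MB, 37 MB left
memory block 5: place 30 MB, 14 MB left
memory block 7: place 34 MB, 3 MB left
memory block 8: place 55 MB, 73 MB left
memory block 8: place 22 MB, 51 MB left
memory block 9: place 84 MB, 44 MB left
memory block 8: place 18 MB, 33 MB left
memory block 10: place 63 MB, 65 MB left
Final memory blocks: [91,16] [102] [46,33,28] [66,62] [84,30] [108] [91,34] [55,22,18] [84] [63].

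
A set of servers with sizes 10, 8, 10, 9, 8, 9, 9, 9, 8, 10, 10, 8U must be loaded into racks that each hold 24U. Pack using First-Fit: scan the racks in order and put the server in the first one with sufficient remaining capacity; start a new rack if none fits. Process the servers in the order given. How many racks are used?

6

Put 10U in rack 1; 14U remain.
Put 8U in rack 1; 6U remain.
Put 10U in rack 2; 14U remain.
Put 9U in rack 2; 5U remain.
Put 8U in rack 3; 16U remain.
Put 9U in rack 3; 7U remain.
Put 9U in rack 4; 15U remain.
Put 9U in rack 4; 6U remain.
Put 8U in rack 5; 16U remain.
Put 10U in rack 5; 6U remain.
Put 10U in rack 6; 14U remain.
Put 8U in rack 6; 6U remain.
Final racks: [10,8] [10,9] [8,9] [9,9] [8,10] [10,8].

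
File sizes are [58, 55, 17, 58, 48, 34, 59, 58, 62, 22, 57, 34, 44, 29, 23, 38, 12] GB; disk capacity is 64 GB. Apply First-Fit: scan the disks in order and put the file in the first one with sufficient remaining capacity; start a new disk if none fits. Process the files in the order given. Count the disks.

58 GB → disk 1 (remaining 6 GB)
55 GB → disk 2 (remaining 9 GB)
17 GB → disk 3 (remaining 47 GB)
58 GB → disk 4 (remaining 6 GB)
48 GB → disk 5 (remaining 16 GB)
34 GB → disk 3 (remaining 13 GB)
59 GB → disk 6 (remaining 5 GB)
58 GB → disk 7 (remaining 6 GB)
62 GB → disk 8 (remaining 2 GB)
22 GB → disk 9 (remaining 42 GB)
57 GB → disk 10 (remaining 7 GB)
34 GB → disk 9 (remaining 8 GB)
44 GB → disk 11 (remaining 20 GB)
29 GB → disk 12 (remaining 35 GB)
23 GB → disk 12 (remaining 12 GB)
38 GB → disk 13 (remaining 26 GB)
12 GB → disk 3 (remaining 1 GB)

13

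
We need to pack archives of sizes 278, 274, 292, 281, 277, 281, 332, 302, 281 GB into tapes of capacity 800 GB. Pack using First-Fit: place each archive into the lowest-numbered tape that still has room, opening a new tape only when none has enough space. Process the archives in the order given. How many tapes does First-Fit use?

Put 278 GB in tape 1; 522 GB remain.
Put 274 GB in tape 1; 248 GB remain.
Put 292 GB in tape 2; 508 GB remain.
Put 281 GB in tape 2; 227 GB remain.
Put 277 GB in tape 3; 523 GB remain.
Put 281 GB in tape 3; 242 GB remain.
Put 332 GB in tape 4; 468 GB remain.
Put 302 GB in tape 4; 166 GB remain.
Put 281 GB in tape 5; 519 GB remain.

5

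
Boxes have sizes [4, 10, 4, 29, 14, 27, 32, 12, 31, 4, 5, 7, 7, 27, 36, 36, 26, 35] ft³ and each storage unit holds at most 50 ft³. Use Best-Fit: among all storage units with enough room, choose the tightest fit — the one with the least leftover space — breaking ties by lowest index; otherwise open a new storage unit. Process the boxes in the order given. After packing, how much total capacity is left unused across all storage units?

104

4 ft³ → storage unit 1 (remaining 46 ft³)
10 ft³ → storage unit 1 (remaining 36 ft³)
4 ft³ → storage unit 1 (remaining 32 ft³)
29 ft³ → storage unit 1 (remaining 3 ft³)
14 ft³ → storage unit 2 (remaining 36 ft³)
27 ft³ → storage unit 2 (remaining 9 ft³)
32 ft³ → storage unit 3 (remaining 18 ft³)
12 ft³ → storage unit 3 (remaining 6 ft³)
31 ft³ → storage unit 4 (remaining 19 ft³)
4 ft³ → storage unit 3 (remaining 2 ft³)
5 ft³ → storage unit 2 (remaining 4 ft³)
7 ft³ → storage unit 4 (remaining 12 ft³)
7 ft³ → storage unit 4 (remaining 5 ft³)
27 ft³ → storage unit 5 (remaining 23 ft³)
36 ft³ → storage unit 6 (remaining 14 ft³)
36 ft³ → storage unit 7 (remaining 14 ft³)
26 ft³ → storage unit 8 (remaining 24 ft³)
35 ft³ → storage unit 9 (remaining 15 ft³)
9 storage units × 50 ft³ = 450 ft³; used 346 ft³; unused 104 ft³.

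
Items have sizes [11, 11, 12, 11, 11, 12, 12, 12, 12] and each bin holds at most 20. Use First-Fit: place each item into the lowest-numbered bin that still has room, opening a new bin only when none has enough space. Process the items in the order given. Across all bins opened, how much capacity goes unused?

76

bin 1: place 11, 9 left
bin 2: place 11, 9 left
bin 3: place 12, 8 left
bin 4: place 11, 9 left
bin 5: place 11, 9 left
bin 6: place 12, 8 left
bin 7: place 12, 8 left
bin 8: place 12, 8 left
bin 9: place 12, 8 left
9 bins × 20 = 180; used 104; unused 76.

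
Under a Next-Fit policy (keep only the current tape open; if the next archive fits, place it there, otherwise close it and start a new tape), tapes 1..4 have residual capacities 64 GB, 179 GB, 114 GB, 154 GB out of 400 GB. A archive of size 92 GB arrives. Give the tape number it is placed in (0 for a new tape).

Next-Fit only looks at tape 4, which has 154 GB free.
92 GB fits there.

4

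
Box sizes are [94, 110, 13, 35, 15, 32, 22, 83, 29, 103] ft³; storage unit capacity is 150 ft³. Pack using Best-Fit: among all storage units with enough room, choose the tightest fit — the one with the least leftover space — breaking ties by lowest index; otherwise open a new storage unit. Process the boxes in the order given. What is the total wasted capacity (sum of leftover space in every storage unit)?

Put 94 ft³ in storage unit 1; 56 ft³ remain.
Put 110 ft³ in storage unit 2; 40 ft³ remain.
Put 13 ft³ in storage unit 2; 27 ft³ remain.
Put 35 ft³ in storage unit 1; 21 ft³ remain.
Put 15 ft³ in storage unit 1; 6 ft³ remain.
Put 32 ft³ in storage unit 3; 118 ft³ remain.
Put 22 ft³ in storage unit 2; 5 ft³ remain.
Put 83 ft³ in storage unit 3; 35 ft³ remain.
Put 29 ft³ in storage unit 3; 6 ft³ remain.
Put 103 ft³ in storage unit 4; 47 ft³ remain.
4 storage units × 150 ft³ = 600 ft³; used 536 ft³; unused 64 ft³.

64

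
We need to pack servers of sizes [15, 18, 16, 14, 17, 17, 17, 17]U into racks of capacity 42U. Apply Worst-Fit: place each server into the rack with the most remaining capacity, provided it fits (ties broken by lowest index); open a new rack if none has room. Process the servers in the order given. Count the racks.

rack 1: place 15U, 27U left
rack 1: place 18U, 9U left
rack 2: place 16U, 26U left
rack 2: place 14U, 12U left
rack 3: place 17U, 25U left
rack 3: place 17U, 8U left
rack 4: place 17U, 25U left
rack 4: place 17U, 8U left

4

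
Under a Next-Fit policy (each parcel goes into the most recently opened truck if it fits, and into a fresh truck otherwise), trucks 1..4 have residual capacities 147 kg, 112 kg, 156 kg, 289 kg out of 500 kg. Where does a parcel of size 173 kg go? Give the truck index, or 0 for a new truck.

Next-Fit only looks at truck 4, which has 289 kg free.
173 kg fits there.

4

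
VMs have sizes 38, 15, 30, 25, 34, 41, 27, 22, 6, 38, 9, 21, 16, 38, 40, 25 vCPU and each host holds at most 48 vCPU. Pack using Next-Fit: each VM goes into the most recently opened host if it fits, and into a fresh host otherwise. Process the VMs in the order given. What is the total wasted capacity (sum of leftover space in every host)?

Put 38 vCPU in host 1; 10 vCPU remain.
Put 15 vCPU in host 2; 33 vCPU remain.
Put 30 vCPU in host 2; 3 vCPU remain.
Put 25 vCPU in host 3; 23 vCPU remain.
Put 34 vCPU in host 4; 14 vCPU remain.
Put 41 vCPU in host 5; 7 vCPU remain.
Put 27 vCPU in host 6; 21 vCPU remain.
Put 22 vCPU in host 7; 26 vCPU remain.
Put 6 vCPU in host 7; 20 vCPU remain.
Put 38 vCPU in host 8; 10 vCPU remain.
Put 9 vCPU in host 8; 1 vCPU remain.
Put 21 vCPU in host 9; 27 vCPU remain.
Put 16 vCPU in host 9; 11 vCPU remain.
Put 38 vCPU in host 10; 10 vCPU remain.
Put 40 vCPU in host 11; 8 vCPU remain.
Put 25 vCPU in host 12; 23 vCPU remain.
12 hosts × 48 vCPU = 576 vCPU; used 425 vCPU; unused 151 vCPU.

151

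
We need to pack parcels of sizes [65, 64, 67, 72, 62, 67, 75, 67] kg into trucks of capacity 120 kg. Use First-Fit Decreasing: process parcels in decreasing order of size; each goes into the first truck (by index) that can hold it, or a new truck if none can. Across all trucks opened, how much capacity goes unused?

421

Sorted descending: 75, 72, 67, 67, 67, 65, 64, 62.
75 kg → truck 1 (remaining 45 kg)
72 kg → truck 2 (remaining 48 kg)
67 kg → truck 3 (remaining 53 kg)
67 kg → truck 4 (remaining 53 kg)
67 kg → truck 5 (remaining 53 kg)
65 kg → truck 6 (remaining 55 kg)
64 kg → truck 7 (remaining 56 kg)
62 kg → truck 8 (remaining 58 kg)
8 trucks × 120 kg = 960 kg; used 539 kg; unused 421 kg.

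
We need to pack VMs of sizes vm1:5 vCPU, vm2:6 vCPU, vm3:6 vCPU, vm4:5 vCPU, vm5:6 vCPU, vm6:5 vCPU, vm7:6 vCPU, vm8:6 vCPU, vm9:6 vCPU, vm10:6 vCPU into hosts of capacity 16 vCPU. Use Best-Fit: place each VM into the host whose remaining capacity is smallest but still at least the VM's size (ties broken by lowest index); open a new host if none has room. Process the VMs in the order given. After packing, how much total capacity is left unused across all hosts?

host 1: place vm1 (5 vCPU), 11 vCPU left
host 1: place vm2 (6 vCPU), 5 vCPU left
host 2: place vm3 (6 vCPU), 10 vCPU left
host 1: place vm4 (5 vCPU), 0 vCPU left
host 2: place vm5 (6 vCPU), 4 vCPU left
host 3: place vm6 (5 vCPU), 11 vCPU left
host 3: place vm7 (6 vCPU), 5 vCPU left
host 4: place vm8 (6 vCPU), 10 vCPU left
host 4: place vm9 (6 vCPU), 4 vCPU left
host 5: place vm10 (6 vCPU), 10 vCPU left
5 hosts × 16 vCPU = 80 vCPU; used 57 vCPU; unused 23 vCPU.

23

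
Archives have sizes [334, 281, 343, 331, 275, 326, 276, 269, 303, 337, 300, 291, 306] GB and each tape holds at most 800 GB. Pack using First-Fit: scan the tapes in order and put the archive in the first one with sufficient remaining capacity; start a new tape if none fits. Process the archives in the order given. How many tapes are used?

7 tapes

tape 1: place 334 GB, 466 GB left
tape 1: place 281 GB, 185 GB left
tape 2: place 343 GB, 457 GB left
tape 2: place 331 GB, 126 GB left
tape 3: place 275 GB, 525 GB left
tape 3: place 326 GB, 199 GB left
tape 4: place 276 GB, 524 GB left
tape 4: place 269 GB, 255 GB left
tape 5: place 303 GB, 497 GB left
tape 5: place 337 GB, 160 GB left
tape 6: place 300 GB, 500 GB left
tape 6: place 291 GB, 209 GB left
tape 7: place 306 GB, 494 GB left
Final tapes: [334,281] [343,331] [275,326] [276,269] [303,337] [300,291] [306].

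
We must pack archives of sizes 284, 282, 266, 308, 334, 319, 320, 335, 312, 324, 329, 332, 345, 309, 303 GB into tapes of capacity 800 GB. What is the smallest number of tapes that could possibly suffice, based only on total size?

6 tapes

Total size = 284 + 282 + 266 + 308 + 334 + 319 + 320 + 335 + 312 + 324 + 329 + 332 + 345 + 309 + 303 = 4702 GB.
⌈4702 / 800⌉ = 6.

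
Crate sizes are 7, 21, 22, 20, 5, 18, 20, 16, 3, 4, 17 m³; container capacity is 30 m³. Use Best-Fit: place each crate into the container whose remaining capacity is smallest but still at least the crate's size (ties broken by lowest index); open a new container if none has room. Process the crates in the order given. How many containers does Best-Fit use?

7

Put 7 m³ in container 1; 23 m³ remain.
Put 21 m³ in container 1; 2 m³ remain.
Put 22 m³ in container 2; 8 m³ remain.
Put 20 m³ in container 3; 10 m³ remain.
Put 5 m³ in container 2; 3 m³ remain.
Put 18 m³ in container 4; 12 m³ remain.
Put 20 m³ in container 5; 10 m³ remain.
Put 16 m³ in container 6; 14 m³ remain.
Put 3 m³ in container 2; 0 m³ remain.
Put 4 m³ in container 3; 6 m³ remain.
Put 17 m³ in container 7; 13 m³ remain.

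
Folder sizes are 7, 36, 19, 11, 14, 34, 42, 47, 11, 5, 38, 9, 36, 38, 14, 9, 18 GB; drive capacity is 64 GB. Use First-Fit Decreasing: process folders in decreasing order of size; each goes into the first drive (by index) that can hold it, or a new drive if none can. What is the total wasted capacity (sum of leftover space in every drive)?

Sorted descending: 47, 42, 38, 38, 36, 36, 34, 19, 18, 14, 14, 11, 11, 9, 9, 7, 5.
Put 47 GB in drive 1; 17 GB remain.
Put 42 GB in drive 2; 22 GB remain.
Put 38 GB in drive 3; 26 GB remain.
Put 38 GB in drive 4; 26 GB remain.
Put 36 GB in drive 5; 28 GB remain.
Put 36 GB in drive 6; 28 GB remain.
Put 34 GB in drive 7; 30 GB remain.
Put 19 GB in drive 2; 3 GB remain.
Put 18 GB in drive 3; 8 GB remain.
Put 14 GB in drive 1; 3 GB remain.
Put 14 GB in drive 4; 12 GB remain.
Put 11 GB in drive 4; 1 GB remain.
Put 11 GB in drive 5; 17 GB remain.
Put 9 GB in drive 5; 8 GB remain.
Put 9 GB in drive 6; 19 GB remain.
Put 7 GB in drive 3; 1 GB remain.
Put 5 GB in drive 5; 3 GB remain.
7 drives × 64 GB = 448 GB; used 388 GB; unused 60 GB.

60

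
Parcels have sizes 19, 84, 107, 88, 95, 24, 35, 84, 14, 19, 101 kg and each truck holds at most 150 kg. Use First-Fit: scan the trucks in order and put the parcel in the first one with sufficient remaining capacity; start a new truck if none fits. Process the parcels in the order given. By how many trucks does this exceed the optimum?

0

First-Fit: [19,84,24,14] [107,35] [88,19] [95] [84] [101] → 6 trucks.
6 parcels exceed 75 kg (half the capacity), and no two of those can share a truck, so at least 6 trucks are needed.
So 6 is already optimal.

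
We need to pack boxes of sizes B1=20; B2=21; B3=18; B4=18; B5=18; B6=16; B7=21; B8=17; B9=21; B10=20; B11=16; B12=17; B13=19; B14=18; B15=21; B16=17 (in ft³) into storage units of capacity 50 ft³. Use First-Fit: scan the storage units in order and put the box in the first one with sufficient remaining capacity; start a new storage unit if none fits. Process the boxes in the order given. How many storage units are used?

Put B1 (20 ft³) in storage unit 1; 30 ft³ remain.
Put B2 (21 ft³) in storage unit 1; 9 ft³ remain.
Put B3 (18 ft³) in storage unit 2; 32 ft³ remain.
Put B4 (18 ft³) in storage unit 2; 14 ft³ remain.
Put B5 (18 ft³) in storage unit 3; 32 ft³ remain.
Put B6 (16 ft³) in storage unit 3; 16 ft³ remain.
Put B7 (21 ft³) in storage unit 4; 29 ft³ remain.
Put B8 (17 ft³) in storage unit 4; 12 ft³ remain.
Put B9 (21 ft³) in storage unit 5; 29 ft³ remain.
Put B10 (20 ft³) in storage unit 5; 9 ft³ remain.
Put B11 (16 ft³) in storage unit 3; 0 ft³ remain.
Put B12 (17 ft³) in storage unit 6; 33 ft³ remain.
Put B13 (19 ft³) in storage unit 6; 14 ft³ remain.
Put B14 (18 ft³) in storage unit 7; 32 ft³ remain.
Put B15 (21 ft³) in storage unit 7; 11 ft³ remain.
Put B16 (17 ft³) in storage unit 8; 33 ft³ remain.
Final storage units: [20,21] [18,18] [18,16,16] [21,17] [21,20] [17,19] [18,21] [17].

8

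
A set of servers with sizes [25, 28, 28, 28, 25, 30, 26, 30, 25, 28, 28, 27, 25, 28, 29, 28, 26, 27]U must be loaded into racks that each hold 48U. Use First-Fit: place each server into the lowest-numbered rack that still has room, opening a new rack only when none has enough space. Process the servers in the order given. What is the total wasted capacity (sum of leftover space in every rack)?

373

rack 1: place 25U, 23U left
rack 2: place 28U, 20U left
rack 3: place 28U, 20U left
rack 4: place 28U, 20U left
rack 5: place 25U, 23U left
rack 6: place 30U, 18U left
rack 7: place 26U, 22U left
rack 8: place 30U, 18U left
rack 9: place 25U, 23U left
rack 10: place 28U, 20U left
rack 11: place 28U, 20U left
rack 12: place 27U, 21U left
rack 13: place 25U, 23U left
rack 14: place 28U, 20U left
rack 15: place 29U, 19U left
rack 16: place 28U, 20U left
rack 17: place 26U, 22U left
rack 18: place 27U, 21U left
18 racks × 48U = 864U; used 491U; unused 373U.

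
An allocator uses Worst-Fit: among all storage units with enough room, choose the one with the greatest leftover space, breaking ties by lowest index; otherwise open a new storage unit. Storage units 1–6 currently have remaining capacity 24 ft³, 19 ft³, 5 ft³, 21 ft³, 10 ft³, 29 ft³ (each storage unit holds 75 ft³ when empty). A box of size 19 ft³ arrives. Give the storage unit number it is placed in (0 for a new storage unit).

Storage units with room: storage unit 1 (24 ft³), storage unit 2 (19 ft³), storage unit 4 (21 ft³), storage unit 6 (29 ft³).
Most room is storage unit 6 with 29 ft³ free.

6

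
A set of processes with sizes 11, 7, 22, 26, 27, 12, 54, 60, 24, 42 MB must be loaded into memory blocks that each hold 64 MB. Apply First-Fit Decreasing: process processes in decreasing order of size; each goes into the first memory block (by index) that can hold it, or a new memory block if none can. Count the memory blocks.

5 memory blocks

Sorted descending: 60, 54, 42, 27, 26, 24, 22, 12, 11, 7.
60 MB → memory block 1 (remaining 4 MB)
54 MB → memory block 2 (remaining 10 MB)
42 MB → memory block 3 (remaining 22 MB)
27 MB → memory block 4 (remaining 37 MB)
26 MB → memory block 4 (remaining 11 MB)
24 MB → memory block 5 (remaining 40 MB)
22 MB → memory block 3 (remaining 0 MB)
12 MB → memory block 5 (remaining 28 MB)
11 MB → memory block 4 (remaining 0 MB)
7 MB → memory block 2 (remaining 3 MB)
Final memory blocks: [60] [54,7] [42,22] [27,26,11] [24,12].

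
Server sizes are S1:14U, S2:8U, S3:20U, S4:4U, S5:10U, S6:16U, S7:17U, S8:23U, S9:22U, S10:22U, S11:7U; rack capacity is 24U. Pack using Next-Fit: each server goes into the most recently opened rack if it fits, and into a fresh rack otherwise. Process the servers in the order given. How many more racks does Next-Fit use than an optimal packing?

2

Next-Fit: [14,8] [20,4] [10] [16] [17] [23] [22] [22] [7] → 9 racks.
Total size 163U; any packing needs at least ⌈163/24⌉ = 7 racks.
An optimal packing achieves that bound: [23] [22] [22] [20,4] [17,7] [16,8] [14,10] → 7 racks.
Excess: 9 − 7 = 2.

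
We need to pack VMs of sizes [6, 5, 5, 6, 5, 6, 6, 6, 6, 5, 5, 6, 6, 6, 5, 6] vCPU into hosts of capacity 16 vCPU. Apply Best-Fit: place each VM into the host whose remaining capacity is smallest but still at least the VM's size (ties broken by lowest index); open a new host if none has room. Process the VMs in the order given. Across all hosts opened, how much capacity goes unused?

22

6 vCPU → host 1 (remaining 10 vCPU)
5 vCPU → host 1 (remaining 5 vCPU)
5 vCPU → host 1 (remaining 0 vCPU)
6 vCPU → host 2 (remaining 10 vCPU)
5 vCPU → host 2 (remaining 5 vCPU)
6 vCPU → host 3 (remaining 10 vCPU)
6 vCPU → host 3 (remaining 4 vCPU)
6 vCPU → host 4 (remaining 10 vCPU)
6 vCPU → host 4 (remaining 4 vCPU)
5 vCPU → host 2 (remaining 0 vCPU)
5 vCPU → host 5 (remaining 11 vCPU)
6 vCPU → host 5 (remaining 5 vCPU)
6 vCPU → host 6 (remaining 10 vCPU)
6 vCPU → host 6 (remaining 4 vCPU)
5 vCPU → host 5 (remaining 0 vCPU)
6 vCPU → host 7 (remaining 10 vCPU)
7 hosts × 16 vCPU = 112 vCPU; used 90 vCPU; unused 22 vCPU.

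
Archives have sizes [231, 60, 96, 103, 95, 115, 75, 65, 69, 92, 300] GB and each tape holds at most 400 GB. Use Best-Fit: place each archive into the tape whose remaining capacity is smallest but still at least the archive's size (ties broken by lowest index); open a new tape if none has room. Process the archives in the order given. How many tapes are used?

4

tape 1: place 231 GB, 169 GB left
tape 1: place 60 GB, 109 GB left
tape 1: place 96 GB, 13 GB left
tape 2: place 103 GB, 297 GB left
tape 2: place 95 GB, 202 GB left
tape 2: place 115 GB, 87 GB left
tape 2: place 75 GB, 12 GB left
tape 3: place 65 GB, 335 GB left
tape 3: place 69 GB, 266 GB left
tape 3: place 92 GB, 174 GB left
tape 4: place 300 GB, 100 GB left
Final tapes: [231,60,96] [103,95,115,75] [65,69,92] [300].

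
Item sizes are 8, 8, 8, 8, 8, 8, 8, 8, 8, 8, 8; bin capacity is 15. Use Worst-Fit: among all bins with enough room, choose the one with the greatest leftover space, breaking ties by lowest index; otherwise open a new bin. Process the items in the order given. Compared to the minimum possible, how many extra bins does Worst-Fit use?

0

Worst-Fit: [8] [8] [8] [8] [8] [8] [8] [8] [8] [8] [8] → 11 bins.
11 items exceed 7.5 (half the capacity), and no two of those can share a bin, so at least 11 bins are needed.
So 11 is already optimal.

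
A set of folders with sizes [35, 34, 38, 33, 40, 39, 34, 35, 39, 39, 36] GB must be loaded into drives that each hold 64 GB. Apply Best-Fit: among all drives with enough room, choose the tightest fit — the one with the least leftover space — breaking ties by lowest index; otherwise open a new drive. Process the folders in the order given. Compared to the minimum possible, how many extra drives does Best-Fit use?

0

Best-Fit: [35] [34] [38] [33] [40] [39] [34] [35] [39] [39] [36] → 11 drives.
11 folders exceed 32 GB (half the capacity), and no two of those can share a drive, so at least 11 drives are needed.
So 11 is already optimal.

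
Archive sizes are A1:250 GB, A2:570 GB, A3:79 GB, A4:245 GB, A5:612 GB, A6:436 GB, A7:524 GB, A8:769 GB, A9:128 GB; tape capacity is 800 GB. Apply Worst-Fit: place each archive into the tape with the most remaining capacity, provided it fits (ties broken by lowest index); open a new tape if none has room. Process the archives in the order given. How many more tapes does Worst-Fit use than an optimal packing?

1

Worst-Fit: [250,79,245] [570] [612] [436,128] [524] [769] → 6 tapes.
Total size 3613 GB; any packing needs at least ⌈3613/800⌉ = 5 tapes.
An optimal packing achieves that bound: [769] [612,128] [570,79] [524,250] [436,245] → 5 tapes.
Excess: 6 − 5 = 1.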